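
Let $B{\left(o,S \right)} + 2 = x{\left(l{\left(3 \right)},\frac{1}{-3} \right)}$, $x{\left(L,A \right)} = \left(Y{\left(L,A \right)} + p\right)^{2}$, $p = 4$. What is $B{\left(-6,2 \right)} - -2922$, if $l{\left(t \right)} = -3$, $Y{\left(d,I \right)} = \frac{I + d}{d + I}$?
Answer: $2945$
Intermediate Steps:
$Y{\left(d,I \right)} = 1$ ($Y{\left(d,I \right)} = \frac{I + d}{I + d} = 1$)
$x{\left(L,A \right)} = 25$ ($x{\left(L,A \right)} = \left(1 + 4\right)^{2} = 5^{2} = 25$)
$B{\left(o,S \right)} = 23$ ($B{\left(o,S \right)} = -2 + 25 = 23$)
$B{\left(-6,2 \right)} - -2922 = 23 - -2922 = 23 + 2922 = 2945$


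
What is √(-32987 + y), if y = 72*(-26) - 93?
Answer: 2*I*√8738 ≈ 186.95*I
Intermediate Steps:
y = -1965 (y = -1872 - 93 = -1965)
√(-32987 + y) = √(-32987 - 1965) = √(-34952) = 2*I*√8738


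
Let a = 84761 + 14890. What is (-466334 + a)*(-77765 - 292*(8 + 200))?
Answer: 50785962183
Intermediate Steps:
a = 99651
(-466334 + a)*(-77765 - 292*(8 + 200)) = (-466334 + 99651)*(-77765 - 292*(8 + 200)) = -366683*(-77765 - 292*208) = -366683*(-77765 - 60736) = -366683*(-138501) = 50785962183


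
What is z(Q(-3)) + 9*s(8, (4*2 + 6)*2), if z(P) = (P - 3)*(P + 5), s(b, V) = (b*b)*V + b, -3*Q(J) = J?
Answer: 16188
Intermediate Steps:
Q(J) = -J/3
s(b, V) = b + V*b² (s(b, V) = b²*V + b = V*b² + b = b + V*b²)
z(P) = (-3 + P)*(5 + P)
z(Q(-3)) + 9*s(8, (4*2 + 6)*2) = (-15 + (-⅓*(-3))² + 2*(-⅓*(-3))) + 9*(8*(1 + ((4*2 + 6)*2)*8)) = (-15 + 1² + 2*1) + 9*(8*(1 + ((8 + 6)*2)*8)) = (-15 + 1 + 2) + 9*(8*(1 + (14*2)*8)) = -12 + 9*(8*(1 + 28*8)) = -12 + 9*(8*(1 + 224)) = -12 + 9*(8*225) = -12 + 9*1800 = -12 + 16200 = 16188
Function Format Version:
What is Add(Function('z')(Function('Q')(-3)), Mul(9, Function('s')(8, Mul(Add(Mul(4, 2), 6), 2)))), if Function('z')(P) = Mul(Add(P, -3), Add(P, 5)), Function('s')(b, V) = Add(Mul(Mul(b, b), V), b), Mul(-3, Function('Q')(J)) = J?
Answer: 16188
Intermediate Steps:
Function('Q')(J) = Mul(Rational(-1, 3), J)
Function('s')(b, V) = Add(b, Mul(V, Pow(b, 2))) (Function('s')(b, V) = Add(Mul(Pow(b, 2), V), b) = Add(Mul(V, Pow(b, 2)), b) = Add(b, Mul(V, Pow(b, 2))))
Function('z')(P) = Mul(Add(-3, P), Add(5, P))
Add(Function('z')(Function('Q')(-3)), Mul(9, Function('s')(8, Mul(Add(Mul(4, 2), 6), 2)))) = Add(Add(-15, Pow(Mul(Rational(-1, 3), -3), 2), Mul(2, Mul(Rational(-1, 3), -3))), Mul(9, Mul(8, Add(1, Mul(Mul(Add(Mul(4, 2), 6), 2), 8))))) = Add(Add(-15, Pow(1, 2), Mul(2, 1)), Mul(9, Mul(8, Add(1, Mul(Mul(Add(8, 6), 2), 8))))) = Add(Add(-15, 1, 2), Mul(9, Mul(8, Add(1, Mul(Mul(14, 2), 8))))) = Add(-12, Mul(9, Mul(8, Add(1, Mul(28, 8))))) = Add(-12, Mul(9, Mul(8, Add(1, 224)))) = Add(-12, Mul(9, Mul(8, 225))) = Add(-12, Mul(9, 1800)) = Add(-12, 16200) = 16188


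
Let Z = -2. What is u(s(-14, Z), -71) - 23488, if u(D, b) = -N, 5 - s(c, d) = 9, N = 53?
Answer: -23541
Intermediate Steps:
s(c, d) = -4 (s(c, d) = 5 - 1*9 = 5 - 9 = -4)
u(D, b) = -53 (u(D, b) = -1*53 = -53)
u(s(-14, Z), -71) - 23488 = -53 - 23488 = -23541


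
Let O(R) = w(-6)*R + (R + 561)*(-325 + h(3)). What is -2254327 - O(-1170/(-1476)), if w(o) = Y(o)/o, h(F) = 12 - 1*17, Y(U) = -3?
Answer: -339305473/164 ≈ -2.0689e+6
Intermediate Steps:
h(F) = -5 (h(F) = 12 - 17 = -5)
w(o) = -3/o
O(R) = -185130 - 659*R/2 (O(R) = (-3/(-6))*R + (R + 561)*(-325 - 5) = (-3*(-⅙))*R + (561 + R)*(-330) = R/2 + (-185130 - 330*R) = -185130 - 659*R/2)
-2254327 - O(-1170/(-1476)) = -2254327 - (-185130 - (-385515)/(-1476)) = -2254327 - (-185130 - (-385515)*(-1)/1476) = -2254327 - (-185130 - 659/2*65/82) = -2254327 - (-185130 - 42835/164) = -2254327 - 1*(-30404155/164) = -2254327 + 30404155/164 = -339305473/164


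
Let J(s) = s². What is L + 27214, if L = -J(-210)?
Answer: -16886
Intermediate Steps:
L = -44100 (L = -1*(-210)² = -1*44100 = -44100)
L + 27214 = -44100 + 27214 = -16886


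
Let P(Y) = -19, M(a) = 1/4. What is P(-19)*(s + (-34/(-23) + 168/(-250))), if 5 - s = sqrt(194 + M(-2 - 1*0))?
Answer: -317167/2875 + 19*sqrt(777)/2 ≈ 154.49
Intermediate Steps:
M(a) = 1/4
s = 5 - sqrt(777)/2 (s = 5 - sqrt(194 + 1/4) = 5 - sqrt(777/4) = 5 - sqrt(777)/2 ≈ -8.9374)
P(-19)*(s + (-34/(-23) + 168/(-250))) = -19*((5 - sqrt(777)/2) + (-34/(-23) + 168/(-250))) = -19*((5 - sqrt(777)/2) + (-34*(-1/23) + 168*(-1/250))) = -19*((5 - sqrt(777)/2) + (34/23 - 84/125)) = -19*((5 - sqrt(777)/2) + 2318/2875) = -19*(16693/2875 - sqrt(777)/2) = -317167/2875 + 19*sqrt(777)/2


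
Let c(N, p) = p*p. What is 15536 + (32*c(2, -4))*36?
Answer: 33968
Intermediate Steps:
c(N, p) = p**2
15536 + (32*c(2, -4))*36 = 15536 + (32*(-4)**2)*36 = 15536 + (32*16)*36 = 15536 + 512*36 = 15536 + 18432 = 33968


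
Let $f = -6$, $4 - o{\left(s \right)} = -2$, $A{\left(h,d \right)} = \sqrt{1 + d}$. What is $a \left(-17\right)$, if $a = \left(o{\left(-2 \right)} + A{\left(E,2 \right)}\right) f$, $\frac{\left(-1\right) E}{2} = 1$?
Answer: $612 + 102 \sqrt{3} \approx 788.67$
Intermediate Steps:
$E = -2$ ($E = \left(-2\right) 1 = -2$)
$o{\left(s \right)} = 6$ ($o{\left(s \right)} = 4 - -2 = 4 + 2 = 6$)
$a = -36 - 6 \sqrt{3}$ ($a = \left(6 + \sqrt{1 + 2}\right) \left(-6\right) = \left(6 + \sqrt{3}\right) \left(-6\right) = -36 - 6 \sqrt{3} \approx -46.392$)
$a \left(-17\right) = \left(-36 - 6 \sqrt{3}\right) \left(-17\right) = 612 + 102 \sqrt{3}$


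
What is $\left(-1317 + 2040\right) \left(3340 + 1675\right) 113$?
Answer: $409720485$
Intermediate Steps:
$\left(-1317 + 2040\right) \left(3340 + 1675\right) 113 = 723 \cdot 5015 \cdot 113 = 3625845 \cdot 113 = 409720485$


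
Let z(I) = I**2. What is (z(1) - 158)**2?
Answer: 24649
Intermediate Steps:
(z(1) - 158)**2 = (1**2 - 158)**2 = (1 - 158)**2 = (-157)**2 = 24649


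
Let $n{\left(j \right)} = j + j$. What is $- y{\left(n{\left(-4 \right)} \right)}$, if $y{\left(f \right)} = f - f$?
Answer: $0$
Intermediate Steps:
$n{\left(j \right)} = 2 j$
$y{\left(f \right)} = 0$
$- y{\left(n{\left(-4 \right)} \right)} = \left(-1\right) 0 = 0$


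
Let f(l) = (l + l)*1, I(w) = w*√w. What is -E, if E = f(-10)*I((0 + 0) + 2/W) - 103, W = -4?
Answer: 103 - 5*I*√2 ≈ 103.0 - 7.0711*I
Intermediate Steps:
I(w) = w^(3/2)
f(l) = 2*l (f(l) = (2*l)*1 = 2*l)
E = -103 + 5*I*√2 (E = (2*(-10))*((0 + 0) + 2/(-4))^(3/2) - 103 = -20*(0 + 2*(-¼))^(3/2) - 103 = -20*(0 - ½)^(3/2) - 103 = -(-5)*I*√2 - 103 = 5*I*√2 - 103 = -103 + 5*I*√2 ≈ -103.0 + 7.0711*I)
-E = -(-103 + 5*I*√2) = 103 - 5*I*√2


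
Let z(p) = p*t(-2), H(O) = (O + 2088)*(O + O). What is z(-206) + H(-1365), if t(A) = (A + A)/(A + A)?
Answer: -1973996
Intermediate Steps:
H(O) = 2*O*(2088 + O) (H(O) = (2088 + O)*(2*O) = 2*O*(2088 + O))
t(A) = 1 (t(A) = (2*A)/((2*A)) = (2*A)*(1/(2*A)) = 1)
z(p) = p (z(p) = p*1 = p)
z(-206) + H(-1365) = -206 + 2*(-1365)*(2088 - 1365) = -206 + 2*(-1365)*723 = -206 - 1973790 = -1973996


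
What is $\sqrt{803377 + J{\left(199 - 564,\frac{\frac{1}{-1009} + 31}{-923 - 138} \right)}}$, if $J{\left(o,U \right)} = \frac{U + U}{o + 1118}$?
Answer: $\frac{\sqrt{58006937496095469977429}}{268707799} \approx 896.31$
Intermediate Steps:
$J{\left(o,U \right)} = \frac{2 U}{1118 + o}$
$\sqrt{803377 + J{\left(199 - 564,\frac{\frac{1}{-1009} + 31}{-923 - 138} \right)}} = \sqrt{803377 + \frac{2 \frac{\frac{1}{-1009} + 31}{-923 - 138}}{1118 + \left(199 - 564\right)}} = \sqrt{803377 + \frac{2 \frac{- \frac{1}{1009} + 31}{-1061}}{1118 - 365}} = \sqrt{803377 + \frac{2 \cdot \frac{31278}{1009} \left(- \frac{1}{1061}\right)}{753}} = \sqrt{803377 + 2 \left(- \frac{31278}{1070549}\right) \frac{1}{753}} = \sqrt{803377 - \frac{20852}{268707799}} = \sqrt{\frac{215873665416371}{268707799}} = \frac{\sqrt{58006937496095469977429}}{268707799}$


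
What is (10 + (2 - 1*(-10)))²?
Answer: 484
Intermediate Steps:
(10 + (2 - 1*(-10)))² = (10 + (2 + 10))² = (10 + 12)² = 22² = 484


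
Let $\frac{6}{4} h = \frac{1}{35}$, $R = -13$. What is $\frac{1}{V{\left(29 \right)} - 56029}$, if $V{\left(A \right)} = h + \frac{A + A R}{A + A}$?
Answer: $- \frac{105}{5883673} \approx -1.7846 \cdot 10^{-5}$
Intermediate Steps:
$h = \frac{2}{105}$ ($h = \frac{2}{3 \cdot 35} = \frac{2}{3} \cdot \frac{1}{35} = \frac{2}{105} \approx 0.019048$)
$V{\left(A \right)} = - \frac{628}{105}$ ($V{\left(A \right)} = \frac{2}{105} + \frac{A + A \left(-13\right)}{A + A} = \frac{2}{105} + \frac{A - 13 A}{2 A} = \frac{2}{105} + - 12 A \frac{1}{2 A} = \frac{2}{105} - 6 = - \frac{628}{105}$)
$\frac{1}{V{\left(29 \right)} - 56029} = \frac{1}{- \frac{628}{105} - 56029} = \frac{1}{- \frac{5883673}{105}} = - \frac{105}{5883673}$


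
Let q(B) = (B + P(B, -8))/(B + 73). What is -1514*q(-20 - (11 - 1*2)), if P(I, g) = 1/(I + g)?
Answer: 406509/407 ≈ 998.79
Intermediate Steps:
q(B) = (B + 1/(-8 + B))/(73 + B) (q(B) = (B + 1/(B - 8))/(B + 73) = (B + 1/(-8 + B))/(73 + B))
-1514*q(-20 - (11 - 1*2)) = -1514*(1 + (-20 - (11 - 1*2))*(-8 + (-20 - (11 - 1*2))))/((-8 + (-20 - (11 - 1*2)))*(73 + (-20 - (11 - 1*2)))) = -1514*(1 + (-20 - (11 - 2))*(-8 + (-20 - (11 - 2))))/((-8 + (-20 - (11 - 2)))*(73 + (-20 - (11 - 2)))) = -1514*(1 + (-20 - 1*9)*(-8 + (-20 - 1*9)))/((-8 + (-20 - 1*9))*(73 + (-20 - 1*9))) = -1514*(1 + (-20 - 9)*(-8 + (-20 - 9)))/((-8 + (-20 - 9))*(73 + (-20 - 9))) = -1514*(1 - 29*(-8 - 29))/((-8 - 29)*(73 - 29)) = -1514*(1 - 29*(-37))/((-37)*44) = -(-1514)*(1 + 1073)/(37*44) = -(-1514)*1074/(37*44) = -1514*(-537/814) = 406509/407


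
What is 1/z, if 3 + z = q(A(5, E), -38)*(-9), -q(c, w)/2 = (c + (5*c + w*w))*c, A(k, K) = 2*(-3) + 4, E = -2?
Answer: -1/51555 ≈ -1.9397e-5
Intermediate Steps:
A(k, K) = -2 (A(k, K) = -6 + 4 = -2)
q(c, w) = -2*c*(w² + 6*c) (q(c, w) = -2*(c + (5*c + w*w))*c = -2*(c + (5*c + w²))*c = -2*(c + (w² + 5*c))*c = -2*(w² + 6*c)*c = -2*c*(w² + 6*c))
z = -51555 (z = -3 - 2*(-2)*((-38)² + 6*(-2))*(-9) = -3 - 2*(-2)*(1444 - 12)*(-9) = -3 - 2*(-2)*1432*(-9) = -3 + 5728*(-9) = -3 - 51552 = -51555)
1/z = 1/(-51555) = -1/51555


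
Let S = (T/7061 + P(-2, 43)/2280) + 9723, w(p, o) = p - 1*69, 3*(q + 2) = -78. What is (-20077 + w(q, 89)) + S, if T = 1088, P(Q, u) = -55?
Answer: -33649878559/3219816 ≈ -10451.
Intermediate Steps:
q = -28 (q = -2 + (⅓)*(-78) = -2 - 26 = -28)
w(p, o) = -69 + p (w(p, o) = p - 69 = -69 + p)
S = 31306689425/3219816 (S = (1088/7061 - 55/2280) + 9723 = (1088*(1/7061) - 55*1/2280) + 9723 = (1088/7061 - 11/456) + 9723 = 418457/3219816 + 9723 = 31306689425/3219816 ≈ 9723.1)
(-20077 + w(q, 89)) + S = (-20077 + (-69 - 28)) + 31306689425/3219816 = (-20077 - 97) + 31306689425/3219816 = -20174 + 31306689425/3219816 = -33649878559/3219816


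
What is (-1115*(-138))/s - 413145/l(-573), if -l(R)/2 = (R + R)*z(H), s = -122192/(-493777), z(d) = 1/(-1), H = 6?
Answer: 7257951556455/11669336 ≈ 6.2197e+5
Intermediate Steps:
z(d) = -1
s = 122192/493777 (s = -122192*(-1/493777) = 122192/493777 ≈ 0.24746)
l(R) = 4*R (l(R) = -2*(R + R)*(-1) = -2*2*R*(-1) = -(-4)*R = 4*R)
(-1115*(-138))/s - 413145/l(-573) = (-1115*(-138))/(122192/493777) - 413145/(4*(-573)) = 153870*(493777/122192) - 413145/(-2292) = 37988733495/61096 - 413145*(-1/2292) = 37988733495/61096 + 137715/764 = 7257951556455/11669336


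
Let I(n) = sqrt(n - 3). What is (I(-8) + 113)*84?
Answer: 9492 + 84*I*sqrt(11) ≈ 9492.0 + 278.6*I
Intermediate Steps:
I(n) = sqrt(-3 + n)
(I(-8) + 113)*84 = (sqrt(-3 - 8) + 113)*84 = (sqrt(-11) + 113)*84 = (I*sqrt(11) + 113)*84 = (113 + I*sqrt(11))*84 = 9492 + 84*I*sqrt(11)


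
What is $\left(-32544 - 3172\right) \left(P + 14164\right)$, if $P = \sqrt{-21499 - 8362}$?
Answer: $-505881424 - 35716 i \sqrt{29861} \approx -5.0588 \cdot 10^{8} - 6.1718 \cdot 10^{6} i$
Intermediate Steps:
$P = i \sqrt{29861}$ ($P = \sqrt{-29861} = i \sqrt{29861} \approx 172.8 i$)
$\left(-32544 - 3172\right) \left(P + 14164\right) = \left(-32544 - 3172\right) \left(i \sqrt{29861} + 14164\right) = - 35716 \left(14164 + i \sqrt{29861}\right) = -505881424 - 35716 i \sqrt{29861}$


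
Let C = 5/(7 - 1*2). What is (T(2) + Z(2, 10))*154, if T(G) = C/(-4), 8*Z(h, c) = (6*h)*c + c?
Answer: 2464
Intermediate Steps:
C = 1 (C = 5/(7 - 2) = 5/5 = 5*(1/5) = 1)
Z(h, c) = c/8 + 3*c*h/4 (Z(h, c) = ((6*h)*c + c)/8 = (6*c*h + c)/8 = (c + 6*c*h)/8 = c/8 + 3*c*h/4)
T(G) = -1/4 (T(G) = 1/(-4) = 1*(-1/4) = -1/4)
(T(2) + Z(2, 10))*154 = (-1/4 + (1/8)*10*(1 + 6*2))*154 = (-1/4 + (1/8)*10*(1 + 12))*154 = (-1/4 + (1/8)*10*13)*154 = (-1/4 + 65/4)*154 = 16*154 = 2464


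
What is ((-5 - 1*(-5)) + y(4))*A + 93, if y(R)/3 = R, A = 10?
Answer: 213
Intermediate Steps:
y(R) = 3*R
((-5 - 1*(-5)) + y(4))*A + 93 = ((-5 - 1*(-5)) + 3*4)*10 + 93 = ((-5 + 5) + 12)*10 + 93 = (0 + 12)*10 + 93 = 12*10 + 93 = 120 + 93 = 213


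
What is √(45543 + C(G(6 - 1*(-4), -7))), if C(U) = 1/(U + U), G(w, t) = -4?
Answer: √728686/4 ≈ 213.41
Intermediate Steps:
C(U) = 1/(2*U)
√(45543 + C(G(6 - 1*(-4), -7))) = √(45543 + (½)/(-4)) = √(45543 + (½)*(-¼)) = √(45543 - ⅛) = √(364343/8) = √728686/4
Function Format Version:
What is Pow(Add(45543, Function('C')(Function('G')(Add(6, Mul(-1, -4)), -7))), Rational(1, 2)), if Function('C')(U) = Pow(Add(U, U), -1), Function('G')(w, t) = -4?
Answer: Mul(Rational(1, 4), Pow(728686, Rational(1, 2))) ≈ 213.41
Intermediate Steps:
Function('C')(U) = Mul(Rational(1, 2), Pow(U, -1)) (Function('C')(U) = Pow(Mul(2, U), -1) = Mul(Rational(1, 2), Pow(U, -1)))
Pow(Add(45543, Function('C')(Function('G')(Add(6, Mul(-1, -4)), -7))), Rational(1, 2)) = Pow(Add(45543, Mul(Rational(1, 2), Pow(-4, -1))), Rational(1, 2)) = Pow(Add(45543, Mul(Rational(1, 2), Rational(-1, 4))), Rational(1, 2)) = Pow(Add(45543, Rational(-1, 8)), Rational(1, 2)) = Pow(Rational(364343, 8), Rational(1, 2)) = Mul(Rational(1, 4), Pow(728686, Rational(1, 2)))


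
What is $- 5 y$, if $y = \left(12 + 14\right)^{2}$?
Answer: $-3380$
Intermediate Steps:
$y = 676$ ($y = 26^{2} = 676$)
$- 5 y = \left(-5\right) 676 = -3380$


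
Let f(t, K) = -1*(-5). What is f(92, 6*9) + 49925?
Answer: 49930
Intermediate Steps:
f(t, K) = 5
f(92, 6*9) + 49925 = 5 + 49925 = 49930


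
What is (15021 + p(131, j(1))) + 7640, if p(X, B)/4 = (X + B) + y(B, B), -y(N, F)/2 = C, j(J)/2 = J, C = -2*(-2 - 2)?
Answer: 23129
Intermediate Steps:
C = 8 (C = -2*(-4) = 8)
j(J) = 2*J
y(N, F) = -16 (y(N, F) = -2*8 = -16)
p(X, B) = -64 + 4*B + 4*X (p(X, B) = 4*((X + B) - 16) = 4*((B + X) - 16) = 4*(-16 + B + X) = -64 + 4*B + 4*X)
(15021 + p(131, j(1))) + 7640 = (15021 + (-64 + 4*(2*1) + 4*131)) + 7640 = (15021 + (-64 + 4*2 + 524)) + 7640 = (15021 + (-64 + 8 + 524)) + 7640 = (15021 + 468) + 7640 = 15489 + 7640 = 23129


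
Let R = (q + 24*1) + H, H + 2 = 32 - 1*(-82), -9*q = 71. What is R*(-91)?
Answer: -104923/9 ≈ -11658.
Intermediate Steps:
q = -71/9 (q = -1/9*71 = -71/9 ≈ -7.8889)
H = 112 (H = -2 + (32 - 1*(-82)) = -2 + (32 + 82) = -2 + 114 = 112)
R = 1153/9 (R = (-71/9 + 24*1) + 112 = (-71/9 + 24) + 112 = 145/9 + 112 = 1153/9 ≈ 128.11)
R*(-91) = (1153/9)*(-91) = -104923/9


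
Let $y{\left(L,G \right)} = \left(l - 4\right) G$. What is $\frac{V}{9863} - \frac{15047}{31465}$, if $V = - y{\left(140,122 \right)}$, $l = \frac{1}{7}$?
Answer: $- \frac{133602031}{310339295} \approx -0.4305$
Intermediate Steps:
$l = \frac{1}{7} \approx 0.14286$
$y{\left(L,G \right)} = - \frac{27 G}{7}$ ($y{\left(L,G \right)} = \left(\frac{1}{7} - 4\right) G = - \frac{27 G}{7}$)
$V = \frac{3294}{7}$ ($V = - \frac{\left(-27\right) 122}{7} = \left(-1\right) \left(- \frac{3294}{7}\right) = \frac{3294}{7} \approx 470.57$)
$\frac{V}{9863} - \frac{15047}{31465} = \frac{3294}{7 \cdot 9863} - \frac{15047}{31465} = \frac{3294}{7} \cdot \frac{1}{9863} - \frac{15047}{31465} = \frac{3294}{69041} - \frac{15047}{31465} = - \frac{133602031}{310339295}$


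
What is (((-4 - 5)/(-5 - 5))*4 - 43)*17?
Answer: -3349/5 ≈ -669.80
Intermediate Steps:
(((-4 - 5)/(-5 - 5))*4 - 43)*17 = (-9/(-10)*4 - 43)*17 = (-9*(-⅒)*4 - 43)*17 = ((9/10)*4 - 43)*17 = (18/5 - 43)*17 = -197/5*17 = -3349/5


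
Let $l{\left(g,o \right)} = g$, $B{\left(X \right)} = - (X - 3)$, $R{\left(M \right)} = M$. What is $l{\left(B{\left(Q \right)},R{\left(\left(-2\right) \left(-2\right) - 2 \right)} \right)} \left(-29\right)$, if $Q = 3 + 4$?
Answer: $116$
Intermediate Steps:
$Q = 7$
$B{\left(X \right)} = 3 - X$ ($B{\left(X \right)} = - (-3 + X) = 3 - X$)
$l{\left(B{\left(Q \right)},R{\left(\left(-2\right) \left(-2\right) - 2 \right)} \right)} \left(-29\right) = \left(3 - 7\right) \left(-29\right) = \left(-4\right) \left(-29\right) = 116$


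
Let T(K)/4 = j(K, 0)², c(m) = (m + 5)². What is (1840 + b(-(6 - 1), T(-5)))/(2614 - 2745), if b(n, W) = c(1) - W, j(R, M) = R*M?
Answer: -1876/131 ≈ -14.321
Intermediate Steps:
c(m) = (5 + m)²
j(R, M) = M*R
T(K) = 0 (T(K) = 4*(0*K)² = 4*0² = 4*0 = 0)
b(n, W) = 36 - W (b(n, W) = (5 + 1)² - W = 6² - W = 36 - W)
(1840 + b(-(6 - 1), T(-5)))/(2614 - 2745) = (1840 + (36 - 1*0))/(2614 - 2745) = (1840 + (36 + 0))/(-131) = (1840 + 36)*(-1/131) = 1876*(-1/131) = -1876/131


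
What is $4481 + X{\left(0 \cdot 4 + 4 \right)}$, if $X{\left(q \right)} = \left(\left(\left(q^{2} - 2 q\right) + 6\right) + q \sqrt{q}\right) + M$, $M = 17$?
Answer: $4520$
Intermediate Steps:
$X{\left(q \right)} = 23 + q^{2} + q^{\frac{3}{2}} - 2 q$ ($X{\left(q \right)} = \left(\left(\left(q^{2} - 2 q\right) + 6\right) + q \sqrt{q}\right) + 17 = \left(\left(6 + q^{2} - 2 q\right) + q^{\frac{3}{2}}\right) + 17 = \left(6 + q^{2} + q^{\frac{3}{2}} - 2 q\right) + 17 = 23 + q^{2} + q^{\frac{3}{2}} - 2 q$)
$4481 + X{\left(0 \cdot 4 + 4 \right)} = 4481 + \left(23 + \left(0 \cdot 4 + 4\right)^{2} + \left(0 \cdot 4 + 4\right)^{\frac{3}{2}} - 2 \left(0 \cdot 4 + 4\right)\right) = 4481 + \left(23 + \left(0 + 4\right)^{2} + \left(0 + 4\right)^{\frac{3}{2}} - 2 \left(0 + 4\right)\right) = 4481 + \left(23 + 4^{2} + 4^{\frac{3}{2}} - 8\right) = 4481 + \left(23 + 16 + 8 - 8\right) = 4481 + 39 = 4520$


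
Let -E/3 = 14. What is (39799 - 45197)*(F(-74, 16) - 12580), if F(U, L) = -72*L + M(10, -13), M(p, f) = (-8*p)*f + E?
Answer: 68738132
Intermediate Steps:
E = -42 (E = -3*14 = -42)
M(p, f) = -42 - 8*f*p (M(p, f) = (-8*p)*f - 42 = -8*f*p - 42 = -42 - 8*f*p)
F(U, L) = 998 - 72*L (F(U, L) = -72*L + (-42 - 8*(-13)*10) = -72*L + (-42 + 1040) = -72*L + 998 = 998 - 72*L)
(39799 - 45197)*(F(-74, 16) - 12580) = (39799 - 45197)*((998 - 72*16) - 12580) = -5398*((998 - 1152) - 12580) = -5398*(-154 - 12580) = -5398*(-12734) = 68738132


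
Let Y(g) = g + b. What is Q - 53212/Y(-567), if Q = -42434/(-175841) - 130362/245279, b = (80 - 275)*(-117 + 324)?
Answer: 445695676474669/441350360770887 ≈ 1.0098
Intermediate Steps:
b = -40365 (b = -195*207 = -40365)
Q = -12514815356/43130104639 (Q = -42434*(-1/175841) - 130362*1/245279 = 42434/175841 - 130362/245279 = -12514815356/43130104639 ≈ -0.29016)
Y(g) = -40365 + g (Y(g) = g - 40365 = -40365 + g)
Q - 53212/Y(-567) = -12514815356/43130104639 - 53212/(-40365 - 567) = -12514815356/43130104639 - 53212/(-40932) = -12514815356/43130104639 - 53212*(-1)/40932 = -12514815356/43130104639 - 1*(-13303/10233) = -12514815356/43130104639 + 13303/10233 = 445695676474669/441350360770887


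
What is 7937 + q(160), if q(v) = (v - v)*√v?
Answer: 7937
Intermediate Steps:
q(v) = 0 (q(v) = 0*√v = 0)
7937 + q(160) = 7937 + 0 = 7937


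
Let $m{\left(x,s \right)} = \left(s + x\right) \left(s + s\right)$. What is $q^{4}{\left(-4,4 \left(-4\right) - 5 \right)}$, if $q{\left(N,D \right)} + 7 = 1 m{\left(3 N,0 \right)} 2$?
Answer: $2401$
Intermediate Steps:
$m{\left(x,s \right)} = 2 s \left(s + x\right)$ ($m{\left(x,s \right)} = \left(s + x\right) 2 s = 2 s \left(s + x\right)$)
$q{\left(N,D \right)} = -7$ ($q{\left(N,D \right)} = -7 + 1 \cdot 2 \cdot 0 \left(0 + 3 N\right) 2 = -7 + 1 \cdot 2 \cdot 0 \cdot 3 N 2 = -7 + 1 \cdot 0 \cdot 2 = -7 + 0 \cdot 2 = -7 + 0 = -7$)
$q^{4}{\left(-4,4 \left(-4\right) - 5 \right)} = \left(-7\right)^{4} = 2401$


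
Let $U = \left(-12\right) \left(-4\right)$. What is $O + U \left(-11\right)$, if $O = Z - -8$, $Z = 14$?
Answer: $-506$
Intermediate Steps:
$U = 48$
$O = 22$ ($O = 14 - -8 = 14 + 8 = 22$)
$O + U \left(-11\right) = 22 + 48 \left(-11\right) = 22 - 528 = -506$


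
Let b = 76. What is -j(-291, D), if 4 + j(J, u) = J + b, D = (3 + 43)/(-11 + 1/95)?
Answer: 219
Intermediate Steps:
D = -2185/522 (D = 46/(-11 + 1/95) = 46/(-1044/95) = 46*(-95/1044) = -2185/522 ≈ -4.1858)
j(J, u) = 72 + J (j(J, u) = -4 + (J + 76) = -4 + (76 + J) = 72 + J)
-j(-291, D) = -(72 - 291) = -1*(-219) = 219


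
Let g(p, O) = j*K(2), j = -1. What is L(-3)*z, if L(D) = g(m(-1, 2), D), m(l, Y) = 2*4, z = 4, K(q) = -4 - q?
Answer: 24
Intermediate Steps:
m(l, Y) = 8
g(p, O) = 6 (g(p, O) = -(-4 - 1*2) = -(-4 - 2) = -1*(-6) = 6)
L(D) = 6
L(-3)*z = 6*4 = 24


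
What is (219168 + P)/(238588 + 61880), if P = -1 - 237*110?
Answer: 193097/300468 ≈ 0.64265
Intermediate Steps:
P = -26071 (P = -1 - 26070 = -26071)
(219168 + P)/(238588 + 61880) = (219168 - 26071)/(238588 + 61880) = 193097/300468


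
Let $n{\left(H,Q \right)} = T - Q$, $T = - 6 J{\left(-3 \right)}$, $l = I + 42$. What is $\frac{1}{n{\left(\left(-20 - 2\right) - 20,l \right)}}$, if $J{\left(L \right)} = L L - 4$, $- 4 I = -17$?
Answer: $- \frac{4}{305} \approx -0.013115$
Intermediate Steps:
$I = \frac{17}{4}$ ($I = \left(- \frac{1}{4}\right) \left(-17\right) = \frac{17}{4} \approx 4.25$)
$J{\left(L \right)} = -4 + L^{2}$ ($J{\left(L \right)} = L^{2} - 4 = -4 + L^{2}$)
$l = \frac{185}{4}$ ($l = \frac{17}{4} + 42 = \frac{185}{4} \approx 46.25$)
$T = -30$ ($T = - 6 \left(-4 + \left(-3\right)^{2}\right) = - 6 \left(-4 + 9\right) = \left(-6\right) 5 = -30$)
$n{\left(H,Q \right)} = -30 - Q$
$\frac{1}{n{\left(\left(-20 - 2\right) - 20,l \right)}} = \frac{1}{-30 - \frac{185}{4}} = \frac{1}{- \frac{305}{4}} = - \frac{4}{305}$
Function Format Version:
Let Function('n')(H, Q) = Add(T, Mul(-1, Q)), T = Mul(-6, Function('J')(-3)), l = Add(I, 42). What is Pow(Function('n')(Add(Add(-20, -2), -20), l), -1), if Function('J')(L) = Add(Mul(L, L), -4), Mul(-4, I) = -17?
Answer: Rational(-4, 305) ≈ -0.013115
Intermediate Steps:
I = Rational(17, 4) (I = Mul(Rational(-1, 4), -17) = Rational(17, 4) ≈ 4.2500)
Function('J')(L) = Add(-4, Pow(L, 2)) (Function('J')(L) = Add(Pow(L, 2), -4) = Add(-4, Pow(L, 2)))
l = Rational(185, 4) (l = Add(Rational(17, 4), 42) = Rational(185, 4) ≈ 46.250)
T = -30 (T = Mul(-6, Add(-4, Pow(-3, 2))) = Mul(-6, Add(-4, 9)) = Mul(-6, 5) = -30)
Function('n')(H, Q) = Add(-30, Mul(-1, Q))
Pow(Function('n')(Add(Add(-20, -2), -20), l), -1) = Pow(Add(-30, Mul(-1, Rational(185, 4))), -1) = Pow(Add(-30, Rational(-185, 4)), -1) = Pow(Rational(-305, 4), -1) = Rational(-4, 305)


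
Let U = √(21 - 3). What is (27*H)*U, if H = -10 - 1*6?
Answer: -1296*√2 ≈ -1832.8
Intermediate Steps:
H = -16 (H = -10 - 6 = -16)
U = 3*√2 (U = √18 = 3*√2 ≈ 4.2426)
(27*H)*U = (27*(-16))*(3*√2) = -1296*√2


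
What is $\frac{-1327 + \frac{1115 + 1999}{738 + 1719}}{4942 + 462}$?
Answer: $- \frac{361925}{1475292} \approx -0.24532$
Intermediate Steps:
$\frac{-1327 + \frac{1115 + 1999}{738 + 1719}}{4942 + 462} = \frac{-1327 + \frac{3114}{2457}}{5404} = \left(-1327 + 3114 \cdot \frac{1}{2457}\right) \frac{1}{5404} = \left(-1327 + \frac{346}{273}\right) \frac{1}{5404} = \left(- \frac{361925}{273}\right) \frac{1}{5404} = - \frac{361925}{1475292}$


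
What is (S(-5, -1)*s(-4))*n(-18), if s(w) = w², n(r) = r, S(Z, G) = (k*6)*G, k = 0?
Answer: 0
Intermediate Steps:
S(Z, G) = 0 (S(Z, G) = (0*6)*G = 0*G = 0)
(S(-5, -1)*s(-4))*n(-18) = (0*(-4)²)*(-18) = (0*16)*(-18) = 0*(-18) = 0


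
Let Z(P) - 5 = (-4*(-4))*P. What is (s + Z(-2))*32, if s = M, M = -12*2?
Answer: -1632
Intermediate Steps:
M = -24
Z(P) = 5 + 16*P (Z(P) = 5 + (-4*(-4))*P = 5 + 16*P)
s = -24
(s + Z(-2))*32 = (-24 + (5 + 16*(-2)))*32 = (-24 + (5 - 32))*32 = (-24 - 27)*32 = -51*32 = -1632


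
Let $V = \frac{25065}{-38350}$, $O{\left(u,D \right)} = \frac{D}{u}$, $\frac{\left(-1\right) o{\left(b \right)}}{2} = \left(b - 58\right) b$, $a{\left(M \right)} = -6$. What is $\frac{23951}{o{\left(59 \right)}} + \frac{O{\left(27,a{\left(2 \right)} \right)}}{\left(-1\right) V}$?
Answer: $- \frac{1082407387}{5323806} \approx -203.31$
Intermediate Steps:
$o{\left(b \right)} = - 2 b \left(-58 + b\right)$ ($o{\left(b \right)} = - 2 \left(b - 58\right) b = - 2 \left(-58 + b\right) b = - 2 b \left(-58 + b\right)$)
$V = - \frac{5013}{7670}$ ($V = 25065 \left(- \frac{1}{38350}\right) = - \frac{5013}{7670} \approx -0.65359$)
$\frac{23951}{o{\left(59 \right)}} + \frac{O{\left(27,a{\left(2 \right)} \right)}}{\left(-1\right) V} = \frac{23951}{2 \cdot 59 \left(58 - 59\right)} + \frac{\left(-6\right) \frac{1}{27}}{\left(-1\right) \left(- \frac{5013}{7670}\right)} = \frac{23951}{2 \cdot 59 \left(58 - 59\right)} + \frac{\left(-6\right) \frac{1}{27}}{\frac{5013}{7670}} = \frac{23951}{2 \cdot 59 \left(-1\right)} - \frac{15340}{45117} = \frac{23951}{-118} - \frac{15340}{45117} = 23951 \left(- \frac{1}{118}\right) - \frac{15340}{45117} = - \frac{23951}{118} - \frac{15340}{45117} = - \frac{1082407387}{5323806}$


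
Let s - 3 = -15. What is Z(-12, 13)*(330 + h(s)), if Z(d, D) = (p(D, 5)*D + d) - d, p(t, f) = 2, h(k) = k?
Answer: 8268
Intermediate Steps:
s = -12 (s = 3 - 15 = -12)
Z(d, D) = 2*D (Z(d, D) = (2*D + d) - d = (d + 2*D) - d = 2*D)
Z(-12, 13)*(330 + h(s)) = (2*13)*(330 - 12) = 26*318 = 8268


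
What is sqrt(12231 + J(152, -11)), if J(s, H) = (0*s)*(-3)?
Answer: 9*sqrt(151) ≈ 110.59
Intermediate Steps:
J(s, H) = 0 (J(s, H) = 0*(-3) = 0)
sqrt(12231 + J(152, -11)) = sqrt(12231 + 0) = sqrt(12231) = 9*sqrt(151)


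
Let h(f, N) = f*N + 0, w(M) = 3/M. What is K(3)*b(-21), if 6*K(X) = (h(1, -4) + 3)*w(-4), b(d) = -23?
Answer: -23/8 ≈ -2.8750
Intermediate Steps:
h(f, N) = N*f (h(f, N) = N*f + 0 = N*f)
K(X) = ⅛ (K(X) = ((-4*1 + 3)*(3/(-4)))/6 = ((-4 + 3)*(3*(-¼)))/6 = (-1*(-¾))/6 = (⅙)*(¾) = ⅛)
K(3)*b(-21) = (⅛)*(-23) = -23/8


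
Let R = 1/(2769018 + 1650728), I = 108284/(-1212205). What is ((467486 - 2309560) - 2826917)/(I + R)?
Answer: 25014764536729370630/478586563659 ≈ 5.2268e+7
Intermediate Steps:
I = -108284/1212205 (I = 108284*(-1/1212205) = -108284/1212205 ≈ -0.089328)
R = 1/4419746 ≈ 2.2626e-7
((467486 - 2309560) - 2826917)/(I + R) = ((467486 - 2309560) - 2826917)/(-108284/1212205 + 1/4419746) = (-1842074 - 2826917)/(-478586563659/5357638199930) = -4668991*(-5357638199930/478586563659) = 25014764536729370630/478586563659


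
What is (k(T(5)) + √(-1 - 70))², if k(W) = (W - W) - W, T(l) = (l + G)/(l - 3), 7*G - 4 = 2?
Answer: (41 - 14*I*√71)²/196 ≈ -62.423 - 49.353*I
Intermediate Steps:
G = 6/7 (G = 4/7 + (⅐)*2 = 4/7 + 2/7 = 6/7 ≈ 0.85714)
T(l) = (6/7 + l)/(-3 + l) (T(l) = (l + 6/7)/(l - 3) = (6/7 + l)/(-3 + l))
k(W) = -W (k(W) = 0 - W = -W)
(k(T(5)) + √(-1 - 70))² = (-(6/7 + 5)/(-3 + 5) + √(-1 - 70))² = (-41/(2*7) + √(-71))² = (-41/(2*7) + I*√71)² = (-1*41/14 + I*√71)² = (-41/14 + I*√71)²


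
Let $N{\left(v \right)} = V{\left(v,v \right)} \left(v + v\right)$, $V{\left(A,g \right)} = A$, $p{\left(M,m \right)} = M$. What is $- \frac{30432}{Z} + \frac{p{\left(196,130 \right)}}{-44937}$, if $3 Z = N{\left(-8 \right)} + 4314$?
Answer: $- \frac{2051719492}{99805077} \approx -20.557$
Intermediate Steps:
$N{\left(v \right)} = 2 v^{2}$ ($N{\left(v \right)} = v \left(v + v\right) = v 2 v = 2 v^{2}$)
$Z = \frac{4442}{3}$ ($Z = \frac{2 \left(-8\right)^{2} + 4314}{3} = \frac{2 \cdot 64 + 4314}{3} = \frac{128 + 4314}{3} = \frac{1}{3} \cdot 4442 = \frac{4442}{3} \approx 1480.7$)
$- \frac{30432}{Z} + \frac{p{\left(196,130 \right)}}{-44937} = - \frac{30432}{\frac{4442}{3}} + \frac{196}{-44937} = \left(-30432\right) \frac{3}{4442} + 196 \left(- \frac{1}{44937}\right) = - \frac{45648}{2221} - \frac{196}{44937} = - \frac{2051719492}{99805077}$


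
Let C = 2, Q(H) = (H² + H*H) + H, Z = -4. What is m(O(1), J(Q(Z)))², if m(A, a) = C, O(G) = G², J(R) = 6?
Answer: 4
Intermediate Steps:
Q(H) = H + 2*H² (Q(H) = (H² + H²) + H = 2*H² + H = H + 2*H²)
m(A, a) = 2
m(O(1), J(Q(Z)))² = 2² = 4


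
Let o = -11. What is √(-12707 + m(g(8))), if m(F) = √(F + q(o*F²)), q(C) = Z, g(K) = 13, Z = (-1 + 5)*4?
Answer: √(-12707 + √29) ≈ 112.7*I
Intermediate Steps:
Z = 16 (Z = 4*4 = 16)
q(C) = 16
m(F) = √(16 + F) (m(F) = √(F + 16) = √(16 + F))
√(-12707 + m(g(8))) = √(-12707 + √(16 + 13)) = √(-12707 + √29)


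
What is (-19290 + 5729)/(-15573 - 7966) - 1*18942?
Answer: -445862177/23539 ≈ -18941.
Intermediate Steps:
(-19290 + 5729)/(-15573 - 7966) - 1*18942 = -13561/(-23539) - 18942 = -13561*(-1/23539) - 18942 = 13561/23539 - 18942 = -445862177/23539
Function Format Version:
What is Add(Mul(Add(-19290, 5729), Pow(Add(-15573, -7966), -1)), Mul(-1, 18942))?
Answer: Rational(-445862177, 23539) ≈ -18941.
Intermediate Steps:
Add(Mul(Add(-19290, 5729), Pow(Add(-15573, -7966), -1)), Mul(-1, 18942)) = Add(Mul(-13561, Pow(-23539, -1)), -18942) = Add(Mul(-13561, Rational(-1, 23539)), -18942) = Add(Rational(13561, 23539), -18942) = Rational(-445862177, 23539)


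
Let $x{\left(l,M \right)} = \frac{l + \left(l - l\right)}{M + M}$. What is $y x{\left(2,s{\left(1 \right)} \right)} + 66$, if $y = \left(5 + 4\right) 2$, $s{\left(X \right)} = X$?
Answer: $84$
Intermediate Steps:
$x{\left(l,M \right)} = \frac{l}{2 M}$ ($x{\left(l,M \right)} = \frac{l + 0}{2 M} = l \frac{1}{2 M} = \frac{l}{2 M}$)
$y = 18$ ($y = 9 \cdot 2 = 18$)
$y x{\left(2,s{\left(1 \right)} \right)} + 66 = 18 \cdot \frac{1}{2} \cdot 2 \cdot 1^{-1} + 66 = 18 \cdot \frac{1}{2} \cdot 2 \cdot 1 + 66 = 18 \cdot 1 + 66 = 18 + 66 = 84$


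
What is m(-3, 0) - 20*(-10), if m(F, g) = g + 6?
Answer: 206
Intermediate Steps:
m(F, g) = 6 + g
m(-3, 0) - 20*(-10) = (6 + 0) - 20*(-10) = 6 + 200 = 206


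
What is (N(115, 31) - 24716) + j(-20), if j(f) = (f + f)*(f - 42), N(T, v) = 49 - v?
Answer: -22218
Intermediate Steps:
j(f) = 2*f*(-42 + f) (j(f) = (2*f)*(-42 + f) = 2*f*(-42 + f))
(N(115, 31) - 24716) + j(-20) = ((49 - 1*31) - 24716) + 2*(-20)*(-42 - 20) = ((49 - 31) - 24716) + 2*(-20)*(-62) = (18 - 24716) + 2480 = -24698 + 2480 = -22218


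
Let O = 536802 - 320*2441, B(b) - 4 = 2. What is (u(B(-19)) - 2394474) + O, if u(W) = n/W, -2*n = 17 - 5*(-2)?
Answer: -10555177/4 ≈ -2.6388e+6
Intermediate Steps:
B(b) = 6 (B(b) = 4 + 2 = 6)
n = -27/2 (n = -(17 - 5*(-2))/2 = -(17 + 10)/2 = -1/2*27 = -27/2 ≈ -13.500)
O = -244318 (O = 536802 - 781120 = -244318)
u(W) = -27/(2*W)
(u(B(-19)) - 2394474) + O = (-27/2/6 - 2394474) - 244318 = (-27/2*1/6 - 2394474) - 244318 = (-9/4 - 2394474) - 244318 = -9577905/4 - 244318 = -10555177/4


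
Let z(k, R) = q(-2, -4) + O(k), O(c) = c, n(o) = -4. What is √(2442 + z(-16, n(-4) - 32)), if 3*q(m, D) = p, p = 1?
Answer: √21837/3 ≈ 49.258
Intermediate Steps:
q(m, D) = ⅓ (q(m, D) = (⅓)*1 = ⅓)
z(k, R) = ⅓ + k
√(2442 + z(-16, n(-4) - 32)) = √(2442 + (⅓ - 16)) = √(2442 - 47/3) = √(7279/3) = √21837/3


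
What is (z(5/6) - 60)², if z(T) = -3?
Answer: 3969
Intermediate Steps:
(z(5/6) - 60)² = (-3 - 60)² = (-63)² = 3969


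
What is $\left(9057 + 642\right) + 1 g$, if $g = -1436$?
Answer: $8263$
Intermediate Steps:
$\left(9057 + 642\right) + 1 g = \left(9057 + 642\right) + 1 \left(-1436\right) = 9699 - 1436 = 8263$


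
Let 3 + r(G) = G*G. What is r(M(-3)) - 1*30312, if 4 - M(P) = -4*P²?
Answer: -28715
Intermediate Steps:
M(P) = 4 + 4*P² (M(P) = 4 - (-4)*P² = 4 + 4*P²)
r(G) = -3 + G² (r(G) = -3 + G*G = -3 + G²)
r(M(-3)) - 1*30312 = (-3 + (4 + 4*(-3)²)²) - 1*30312 = (-3 + (4 + 4*9)²) - 30312 = (-3 + (4 + 36)²) - 30312 = (-3 + 40²) - 30312 = (-3 + 1600) - 30312 = 1597 - 30312 = -28715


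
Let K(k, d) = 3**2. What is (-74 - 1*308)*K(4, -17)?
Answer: -3438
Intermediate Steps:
K(k, d) = 9
(-74 - 1*308)*K(4, -17) = (-74 - 1*308)*9 = (-74 - 308)*9 = -382*9 = -3438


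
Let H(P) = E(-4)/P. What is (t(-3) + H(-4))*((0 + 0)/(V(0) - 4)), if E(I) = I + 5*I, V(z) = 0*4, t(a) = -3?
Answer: 0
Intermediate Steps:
V(z) = 0
E(I) = 6*I
H(P) = -24/P (H(P) = (6*(-4))/P = -24/P)
(t(-3) + H(-4))*((0 + 0)/(V(0) - 4)) = (-3 - 24/(-4))*((0 + 0)/(0 - 4)) = (-3 - 24*(-¼))*(0/(-4)) = (-3 + 6)*(0*(-¼)) = 3*0 = 0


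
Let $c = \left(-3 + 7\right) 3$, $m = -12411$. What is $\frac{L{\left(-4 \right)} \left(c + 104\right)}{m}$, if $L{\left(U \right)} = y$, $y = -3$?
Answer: $\frac{116}{4137} \approx 0.02804$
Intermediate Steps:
$L{\left(U \right)} = -3$
$c = 12$ ($c = 4 \cdot 3 = 12$)
$\frac{L{\left(-4 \right)} \left(c + 104\right)}{m} = \frac{\left(-3\right) \left(12 + 104\right)}{-12411} = \left(-3\right) 116 \left(- \frac{1}{12411}\right) = \left(-348\right) \left(- \frac{1}{12411}\right) = \frac{116}{4137}$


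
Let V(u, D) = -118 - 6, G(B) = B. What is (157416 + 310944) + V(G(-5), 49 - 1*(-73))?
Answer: 468236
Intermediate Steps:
V(u, D) = -124
(157416 + 310944) + V(G(-5), 49 - 1*(-73)) = (157416 + 310944) - 124 = 468360 - 124 = 468236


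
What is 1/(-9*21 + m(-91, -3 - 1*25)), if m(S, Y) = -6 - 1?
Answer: -1/196 ≈ -0.0051020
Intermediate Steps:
m(S, Y) = -7
1/(-9*21 + m(-91, -3 - 1*25)) = 1/(-9*21 - 7) = 1/(-189 - 7) = 1/(-196) = -1/196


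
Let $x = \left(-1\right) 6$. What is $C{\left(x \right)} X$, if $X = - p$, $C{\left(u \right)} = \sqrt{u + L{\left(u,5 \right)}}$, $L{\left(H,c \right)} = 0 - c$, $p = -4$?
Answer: $4 i \sqrt{11} \approx 13.266 i$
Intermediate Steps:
$x = -6$
$L{\left(H,c \right)} = - c$
$C{\left(u \right)} = \sqrt{-5 + u}$ ($C{\left(u \right)} = \sqrt{u - 5} = \sqrt{-5 + u}$)
$X = 4$ ($X = \left(-1\right) \left(-4\right) = 4$)
$C{\left(x \right)} X = \sqrt{-5 - 6} \cdot 4 = \sqrt{-11} \cdot 4 = i \sqrt{11} \cdot 4 = 4 i \sqrt{11}$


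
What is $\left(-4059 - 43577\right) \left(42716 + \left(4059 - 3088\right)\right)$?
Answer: $-2081073932$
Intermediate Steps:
$\left(-4059 - 43577\right) \left(42716 + \left(4059 - 3088\right)\right) = - 47636 \left(42716 + 971\right) = \left(-47636\right) 43687 = -2081073932$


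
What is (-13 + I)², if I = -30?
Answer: 1849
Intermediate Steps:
(-13 + I)² = (-13 - 30)² = (-43)² = 1849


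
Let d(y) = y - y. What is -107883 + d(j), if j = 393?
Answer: -107883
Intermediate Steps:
d(y) = 0
-107883 + d(j) = -107883 + 0 = -107883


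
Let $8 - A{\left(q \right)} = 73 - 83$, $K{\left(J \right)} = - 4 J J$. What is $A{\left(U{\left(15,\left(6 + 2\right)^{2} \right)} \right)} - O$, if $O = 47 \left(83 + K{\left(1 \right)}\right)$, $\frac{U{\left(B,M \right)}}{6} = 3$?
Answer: $-3695$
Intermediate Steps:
$U{\left(B,M \right)} = 18$ ($U{\left(B,M \right)} = 6 \cdot 3 = 18$)
$K{\left(J \right)} = - 4 J^{2}$
$A{\left(q \right)} = 18$ ($A{\left(q \right)} = 8 - \left(73 - 83\right) = 8 - -10 = 8 + 10 = 18$)
$O = 3713$ ($O = 47 \left(83 - 4 \cdot 1^{2}\right) = 47 \left(83 - 4\right) = 47 \cdot 79 = 3713$)
$A{\left(U{\left(15,\left(6 + 2\right)^{2} \right)} \right)} - O = 18 - 3713 = -3695$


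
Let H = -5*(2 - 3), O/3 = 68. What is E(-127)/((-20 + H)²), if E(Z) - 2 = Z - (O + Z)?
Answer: -202/225 ≈ -0.89778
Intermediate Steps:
O = 204 (O = 3*68 = 204)
H = 5 (H = -5*(-1) = 5)
E(Z) = -202 (E(Z) = 2 + (Z - (204 + Z)) = 2 + (Z + (-204 - Z)) = 2 - 204 = -202)
E(-127)/((-20 + H)²) = -202/(-20 + 5)² = -202/((-15)²) = -202/225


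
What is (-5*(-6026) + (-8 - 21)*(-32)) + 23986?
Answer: 55044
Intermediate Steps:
(-5*(-6026) + (-8 - 21)*(-32)) + 23986 = (30130 - 29*(-32)) + 23986 = (30130 + 928) + 23986 = 31058 + 23986 = 55044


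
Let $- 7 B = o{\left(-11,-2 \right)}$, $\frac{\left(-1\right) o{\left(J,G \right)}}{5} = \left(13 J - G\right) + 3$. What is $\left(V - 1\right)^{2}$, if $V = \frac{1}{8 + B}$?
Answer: $\frac{410881}{401956} \approx 1.0222$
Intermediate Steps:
$o{\left(J,G \right)} = -15 - 65 J + 5 G$ ($o{\left(J,G \right)} = - 5 \left(\left(13 J - G\right) + 3\right) = - 5 \left(\left(- G + 13 J\right) + 3\right) = - 5 \left(3 - G + 13 J\right) = -15 - 65 J + 5 G$)
$B = - \frac{690}{7}$ ($B = - \frac{-15 - -715 + 5 \left(-2\right)}{7} = - \frac{-15 + 715 - 10}{7} = \left(- \frac{1}{7}\right) 690 = - \frac{690}{7} \approx -98.571$)
$V = - \frac{7}{634}$ ($V = \frac{1}{8 - \frac{690}{7}} = \frac{1}{- \frac{634}{7}} = - \frac{7}{634} \approx -0.011041$)
$\left(V - 1\right)^{2} = \left(- \frac{7}{634} - 1\right)^{2} = \left(- \frac{641}{634}\right)^{2} = \frac{410881}{401956}$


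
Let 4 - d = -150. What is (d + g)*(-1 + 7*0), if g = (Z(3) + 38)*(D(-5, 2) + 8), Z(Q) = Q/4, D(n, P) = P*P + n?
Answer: -1701/4 ≈ -425.25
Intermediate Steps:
d = 154 (d = 4 - 1*(-150) = 4 + 150 = 154)
D(n, P) = n + P² (D(n, P) = P² + n = n + P²)
Z(Q) = Q/4 (Z(Q) = Q*(¼) = Q/4)
g = 1085/4 (g = ((¼)*3 + 38)*((-5 + 2²) + 8) = (¾ + 38)*((-5 + 4) + 8) = 155*(-1 + 8)/4 = (155/4)*7 = 1085/4 ≈ 271.25)
(d + g)*(-1 + 7*0) = (154 + 1085/4)*(-1 + 7*0) = 1701*(-1 + 0)/4 = (1701/4)*(-1) = -1701/4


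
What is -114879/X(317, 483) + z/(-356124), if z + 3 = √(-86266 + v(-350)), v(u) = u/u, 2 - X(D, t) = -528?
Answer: -6818527901/31457620 - 3*I*√1065/118708 ≈ -216.75 - 0.00082474*I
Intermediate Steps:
X(D, t) = 530 (X(D, t) = 2 - 1*(-528) = 2 + 528 = 530)
v(u) = 1
z = -3 + 9*I*√1065 (z = -3 + √(-86266 + 1) = -3 + √(-86265) = -3 + 9*I*√1065 ≈ -3.0 + 293.71*I)
-114879/X(317, 483) + z/(-356124) = -114879/530 + (-3 + 9*I*√1065)/(-356124) = -114879*1/530 + (-3 + 9*I*√1065)*(-1/356124) = -114879/530 + (1/118708 - 3*I*√1065/118708) = -6818527901/31457620 - 3*I*√1065/118708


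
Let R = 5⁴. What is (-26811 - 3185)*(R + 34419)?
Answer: -1051179824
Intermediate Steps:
R = 625
(-26811 - 3185)*(R + 34419) = (-26811 - 3185)*(625 + 34419) = -29996*35044 = -1051179824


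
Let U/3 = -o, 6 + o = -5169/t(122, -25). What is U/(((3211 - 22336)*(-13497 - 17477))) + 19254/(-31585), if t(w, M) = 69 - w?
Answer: -13433320959489/22036518119750 ≈ -0.60959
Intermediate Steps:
o = 4851/53 (o = -6 - 5169/(69 - 1*122) = -6 - 5169/(69 - 122) = -6 - 5169/(-53) = -6 - 5169*(-1/53) = -6 + 5169/53 = 4851/53 ≈ 91.528)
U = -14553/53 (U = 3*(-1*4851/53) = 3*(-4851/53) = -14553/53 ≈ -274.58)
U/(((3211 - 22336)*(-13497 - 17477))) + 19254/(-31585) = -14553*1/((-13497 - 17477)*(3211 - 22336))/53 + 19254/(-31585) = -14553/(53*((-19125*(-30974)))) + 19254*(-1/31585) = -14553/53/592377750 - 19254/31585 = -14553/53*1/592377750 - 19254/31585 = -1617/3488446750 - 19254/31585 = -13433320959489/22036518119750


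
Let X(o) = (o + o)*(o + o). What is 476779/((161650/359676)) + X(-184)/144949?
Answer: 12428370414862898/11715502925 ≈ 1.0608e+6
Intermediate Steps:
X(o) = 4*o² (X(o) = (2*o)*(2*o) = 4*o²)
476779/((161650/359676)) + X(-184)/144949 = 476779/((161650/359676)) + (4*(-184)²)/144949 = 476779/((161650*(1/359676))) + (4*33856)*(1/144949) = 476779/(80825/179838) + 135424*(1/144949) = 476779*(179838/80825) + 135424/144949 = 85742981802/80825 + 135424/144949 = 12428370414862898/11715502925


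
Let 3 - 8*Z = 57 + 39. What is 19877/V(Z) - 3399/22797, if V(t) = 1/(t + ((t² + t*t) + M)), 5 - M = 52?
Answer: 1023029936423/243168 ≈ 4.2071e+6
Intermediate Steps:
M = -47 (M = 5 - 1*52 = 5 - 52 = -47)
Z = -93/8 (Z = 3/8 - (57 + 39)/8 = 3/8 - ⅛*96 = 3/8 - 12 = -93/8 ≈ -11.625)
V(t) = 1/(-47 + t + 2*t²) (V(t) = 1/(t + ((t² + t*t) - 47)) = 1/(t + ((t² + t²) - 47)) = 1/(t + (2*t² - 47)) = 1/(t + (-47 + 2*t²)) = 1/(-47 + t + 2*t²))
19877/V(Z) - 3399/22797 = 19877/(1/(-47 - 93/8 + 2*(-93/8)²)) - 3399/22797 = 19877/(1/(-47 - 93/8 + 2*(8649/64))) - 3399*1/22797 = 19877/(1/(-47 - 93/8 + 8649/32)) - 1133/7599 = 19877/(1/(6773/32)) - 1133/7599 = 19877/(32/6773) - 1133/7599 = 19877*(6773/32) - 1133/7599 = 134626921/32 - 1133/7599 = 1023029936423/243168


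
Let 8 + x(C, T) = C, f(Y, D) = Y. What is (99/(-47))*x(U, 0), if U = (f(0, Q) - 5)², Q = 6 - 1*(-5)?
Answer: -1683/47 ≈ -35.809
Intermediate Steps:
Q = 11 (Q = 6 + 5 = 11)
U = 25 (U = (0 - 5)² = (-5)² = 25)
x(C, T) = -8 + C
(99/(-47))*x(U, 0) = (99/(-47))*(-8 + 25) = (99*(-1/47))*17 = -99/47*17 = -1683/47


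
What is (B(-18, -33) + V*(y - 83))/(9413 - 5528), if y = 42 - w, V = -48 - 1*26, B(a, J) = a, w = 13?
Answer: 1326/1295 ≈ 1.0239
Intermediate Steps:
V = -74 (V = -48 - 26 = -74)
y = 29 (y = 42 - 1*13 = 42 - 13 = 29)
(B(-18, -33) + V*(y - 83))/(9413 - 5528) = (-18 - 74*(29 - 83))/(9413 - 5528) = (-18 - 74*(-54))/3885 = (-18 + 3996)*(1/3885) = 3978*(1/3885) = 1326/1295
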